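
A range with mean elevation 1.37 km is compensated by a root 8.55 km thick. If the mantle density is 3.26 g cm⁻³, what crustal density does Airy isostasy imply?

2.81 g cm⁻³

ρ_c h = (ρ_m − ρ_c) r → ρ_c (h + r) = ρ_m r → ρ_c = ρ_m r / (h + r).
ρ_c = 3.26 × 8.55 km / (1.37 km + 8.55 km) = 2.81 g cm⁻³.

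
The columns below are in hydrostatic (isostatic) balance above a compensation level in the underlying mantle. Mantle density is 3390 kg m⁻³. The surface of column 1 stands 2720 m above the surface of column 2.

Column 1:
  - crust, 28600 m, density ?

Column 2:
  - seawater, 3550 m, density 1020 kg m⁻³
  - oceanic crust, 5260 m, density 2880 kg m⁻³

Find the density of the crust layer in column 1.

Take the compensation level at the base of the deeper column (depth z_c below the surface of column 1) and equate Σ ρ_i t_i down to z_c; mantle fills any gap and the z_c terms cancel.
Column 1: 28600×ρ + (z_c − 28600)×3390
Column 2: 2720×0 + 3550×1020 + 5260×2880 + (z_c − 2720 − 8810)×3390
The z_c×3390 term appears on both sides and cancels. Collect the known terms of each column as K = Σ(ρt)_known − 3390 × (depth of known layers): K_1 = 0 − 3390×28600 = −96954000; K_2 = 18769800 − 3390×(2720 + 8810) = −20316900.
Balance: K_1 + 28600×ρ = K_2, so ρ = (K_2 − K_1)/28600 = 76637100/28600 = 2680 kg m⁻³.

2680 kg m⁻³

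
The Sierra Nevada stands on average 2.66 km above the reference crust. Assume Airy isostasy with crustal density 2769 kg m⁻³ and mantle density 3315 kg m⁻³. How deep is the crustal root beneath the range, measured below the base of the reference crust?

13.5 km

Balancing pressure at the compensation depth: the weight of the topography is balanced by the buoyancy of the root, ρ_c h = (ρ_m − ρ_c) r.
r = h · ρ_c / (ρ_m − ρ_c) = 2.66 km × 2769 / (3315 − 2769) = 13.5 km.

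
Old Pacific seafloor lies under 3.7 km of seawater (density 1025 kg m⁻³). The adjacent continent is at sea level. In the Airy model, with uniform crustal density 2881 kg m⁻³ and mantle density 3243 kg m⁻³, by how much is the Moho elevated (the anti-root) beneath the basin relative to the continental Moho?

By Archimedes' principle applied to the lithosphere: replacing crust with seawater at the top is compensated by replacing crust with mantle at the base: d (ρ_c − ρ_w) = a (ρ_m − ρ_c).
a = d (ρ_c − ρ_w)/(ρ_m − ρ_c) = 3.7 km × 1856/362 = 19 km.

19 km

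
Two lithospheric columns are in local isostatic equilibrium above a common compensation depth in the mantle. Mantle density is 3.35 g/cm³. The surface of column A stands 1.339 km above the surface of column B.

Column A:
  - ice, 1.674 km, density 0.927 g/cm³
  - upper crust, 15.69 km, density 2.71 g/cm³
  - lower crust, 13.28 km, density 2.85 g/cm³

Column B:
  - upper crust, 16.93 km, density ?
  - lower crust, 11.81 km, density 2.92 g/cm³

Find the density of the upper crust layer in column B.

Take the compensation level at the base of the deeper column (depth z_c below the surface of column A) and equate Σ ρ_i t_i down to z_c; mantle fills any gap and the z_c terms cancel.
Column A: 1.674×0.927 + 15.69×2.71 + 13.28×2.85 + (z_c − 30.644)×3.35
Column B: 1.339×0 + 16.93×ρ + 11.81×2.92 + (z_c − 1.339 − 28.74)×3.35
The z_c×3.35 term appears on both sides and cancels. Collect the known terms of each column as K = Σ(ρt)_known − 3.35 × (depth of known layers): K_A = 81.919698 − 3.35×30.644 = −20.737702; K_B = 34.4852 − 3.35×(1.339 + 28.74) = −66.27945.
Balance: K_A = K_B + 16.93×ρ, so ρ = (K_A − K_B)/16.93 = 45.5417/16.93 = 2.69 g/cm³.

2.69 g/cm³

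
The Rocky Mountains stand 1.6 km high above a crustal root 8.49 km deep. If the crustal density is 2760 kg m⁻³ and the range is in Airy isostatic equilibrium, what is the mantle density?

3280 kg m⁻³

Airy balance: ρ_c h = (ρ_m − ρ_c) r → ρ_m = ρ_c (1 + h/r).
ρ_m = 2760 × (1 + 1.6 km/8.49 km) = 3280 kg m⁻³.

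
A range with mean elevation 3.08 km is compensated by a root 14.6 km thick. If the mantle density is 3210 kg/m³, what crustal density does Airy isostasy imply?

ρ_c h = (ρ_m − ρ_c) r → ρ_c (h + r) = ρ_m r → ρ_c = ρ_m r / (h + r).
ρ_c = 3210 × 14.6 km / (3.08 km + 14.6 km) = 2650 kg/m³.

2650 kg/m³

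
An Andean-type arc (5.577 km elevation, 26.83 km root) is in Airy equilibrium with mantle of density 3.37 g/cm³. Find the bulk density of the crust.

ρ_c h = (ρ_m − ρ_c) r → ρ_c (h + r) = ρ_m r → ρ_c = ρ_m r / (h + r).
ρ_c = 3.37 × 26.83 km / (5.577 km + 26.83 km) = 2.79 g/cm³.

2.79 g/cm³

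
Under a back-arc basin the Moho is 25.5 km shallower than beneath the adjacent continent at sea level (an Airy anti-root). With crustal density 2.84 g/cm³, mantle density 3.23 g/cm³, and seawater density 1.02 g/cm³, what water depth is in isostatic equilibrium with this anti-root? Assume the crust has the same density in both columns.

5.46 km

Replacing a thickness d of crust by seawater at the top must be balanced by replacing crust with mantle at the base: d (ρ_c − ρ_w) = a (ρ_m − ρ_c).
d = a (ρ_m − ρ_c)/(ρ_c − ρ_w) = 25.5 km × 0.39/1.82 = 5.46 km.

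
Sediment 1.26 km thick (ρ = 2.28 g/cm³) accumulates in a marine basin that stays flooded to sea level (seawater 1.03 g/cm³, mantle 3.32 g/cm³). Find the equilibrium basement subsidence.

0.688 km

Submarine loading: the sediment displaces seawater, and the subsidence is in turn flooded, so s (ρ_m − ρ_w) = t (ρ_sed − ρ_w).
s = 1.26 km × (2.28 − 1.03) / (3.32 − 1.03) = 0.688 km.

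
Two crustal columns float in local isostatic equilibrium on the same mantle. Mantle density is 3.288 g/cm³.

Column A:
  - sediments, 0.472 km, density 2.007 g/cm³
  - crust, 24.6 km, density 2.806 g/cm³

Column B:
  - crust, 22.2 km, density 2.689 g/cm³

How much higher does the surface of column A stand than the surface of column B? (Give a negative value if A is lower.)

For any compensation level in the mantle, the mantle terms cancel and isostasy reduces to e = (Σt_A − Σt_B) − (Σ(ρt)_A − Σ(ρt)_B) / ρ_m.
Σt_A = 25.072 km; Σt_B = 22.2 km; Σ(ρt)_A = 69.974904; Σ(ρt)_B = 59.6958 (in km·g/cm³).
e = (25.072 − 22.2) − (69.974904 − 59.6958) / 3.288 = −0.254 km.

−0.254 km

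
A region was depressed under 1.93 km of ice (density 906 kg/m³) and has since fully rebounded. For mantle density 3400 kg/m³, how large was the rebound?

0.514 km

Removing the load lets mantle flow back in; uplift u satisfies ρ_ice t = ρ_m u.
u = t ρ_ice/ρ_m = 1.93 km × 906/3400 = 0.514 km.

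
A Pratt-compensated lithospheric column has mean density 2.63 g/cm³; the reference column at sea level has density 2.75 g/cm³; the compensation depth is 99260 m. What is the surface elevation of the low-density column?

4530 m

ρ_ref D = ρ (D + h) → h = D (ρ_ref − ρ)/ρ.
h = 99260 m × (2.75 − 2.63)/2.63 = 4530 m.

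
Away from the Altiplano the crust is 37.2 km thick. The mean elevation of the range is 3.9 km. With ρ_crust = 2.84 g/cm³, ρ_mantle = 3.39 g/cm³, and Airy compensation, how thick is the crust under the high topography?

61.2 km

Root depth r = h ρ_c / (ρ_m − ρ_c) = 3.9 km × 2.84 / 0.55 = 20.14 km.
Total thickness = T + h + r = 37.2 km + 3.9 km + 20.14 km = 61.2 km.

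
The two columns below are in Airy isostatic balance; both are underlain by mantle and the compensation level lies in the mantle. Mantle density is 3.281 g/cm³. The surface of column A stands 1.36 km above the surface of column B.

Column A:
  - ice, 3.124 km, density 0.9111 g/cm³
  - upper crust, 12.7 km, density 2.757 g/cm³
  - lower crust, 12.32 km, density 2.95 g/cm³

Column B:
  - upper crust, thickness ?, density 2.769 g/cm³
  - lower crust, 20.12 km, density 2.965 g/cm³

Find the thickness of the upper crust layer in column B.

14.3 km

Take the compensation level at the base of the deeper column (depth z_c below the surface of column A) and equate Σ ρ_i t_i down to z_c; mantle fills any gap and the z_c terms cancel.
Column A: 3.124×0.9111 + 12.7×2.757 + 12.32×2.95 + (z_c − 28.144)×3.281
Column B: 1.36×0 + x×2.769 + 20.12×2.965 + (z_c − 1.36 − 20.12 − x)×3.281
The z_c×3.281 term appears on both sides and cancels. Collect the known terms of each column as K = Σ(ρt)_known − 3.281 × (depth of known layers): K_A = 74.2041764 − 3.281×28.144 = −18.1362876; K_B = 59.6558 − 3.281×(1.36 + 20.12) = −10.82008.
Balance: K_A = K_B − x×(3.281 − 2.769), so x = (K_B − K_A)/(3.281 − 2.769) = 7.31621/0.512 = 14.3 km.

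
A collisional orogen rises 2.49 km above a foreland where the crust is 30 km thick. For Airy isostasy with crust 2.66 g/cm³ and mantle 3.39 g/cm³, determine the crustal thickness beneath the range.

Root depth r = h ρ_c / (ρ_m − ρ_c) = 2.49 km × 2.66 / 0.73 = 9.073 km.
Total thickness = T + h + r = 30 km + 2.49 km + 9.073 km = 41.6 km.

41.6 km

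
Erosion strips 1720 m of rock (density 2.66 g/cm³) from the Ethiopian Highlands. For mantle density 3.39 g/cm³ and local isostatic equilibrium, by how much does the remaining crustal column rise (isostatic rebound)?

1350 m

Unloading: uplift u = e ρ_c/ρ_m = 1720 m × 2.66/3.39 = 1350 m.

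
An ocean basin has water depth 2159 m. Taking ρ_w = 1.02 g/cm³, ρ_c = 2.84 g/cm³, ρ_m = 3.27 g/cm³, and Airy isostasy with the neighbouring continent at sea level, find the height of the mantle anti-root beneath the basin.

9140 m

Isostatic balance requires: replacing crust with seawater at the top is compensated by replacing crust with mantle at the base: d (ρ_c − ρ_w) = a (ρ_m − ρ_c).
a = d (ρ_c − ρ_w)/(ρ_m − ρ_c) = 2159 m × 1.82/0.43 = 9140 m.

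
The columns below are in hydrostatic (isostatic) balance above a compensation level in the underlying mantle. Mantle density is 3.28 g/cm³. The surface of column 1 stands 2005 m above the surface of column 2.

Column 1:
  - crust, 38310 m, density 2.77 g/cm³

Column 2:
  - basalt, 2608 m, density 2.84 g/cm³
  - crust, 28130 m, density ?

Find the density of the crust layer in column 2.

Take the compensation level at the base of the deeper column (depth z_c below the surface of column 1) and equate Σ ρ_i t_i down to z_c; mantle fills any gap and the z_c terms cancel.
Column 1: 38310×2.77 + (z_c − 38310)×3.28
Column 2: 2005×0 + 2608×2.84 + 28130×ρ + (z_c − 2005 − 30738)×3.28
The z_c×3.28 term appears on both sides and cancels. Collect the known terms of each column as K = Σ(ρt)_known − 3.28 × (depth of known layers): K_1 = 106118.7 − 3.28×38310 = −19538.1; K_2 = 7406.72 − 3.28×(2005 + 30738) = −99990.32.
Balance: K_1 = K_2 + 28130×ρ, so ρ = (K_1 − K_2)/28130 = 80452.2/28130 = 2.86 g/cm³.

2.86 g/cm³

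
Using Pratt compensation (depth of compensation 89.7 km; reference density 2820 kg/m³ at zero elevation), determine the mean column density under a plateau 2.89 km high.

2730 kg/m³

Pratt balance: ρ_ref D = ρ (D + h).
ρ = ρ_ref D/(D + h) = 2820 × 89.7 km/(89.7 km + 2.89 km) = 2730 kg/m³.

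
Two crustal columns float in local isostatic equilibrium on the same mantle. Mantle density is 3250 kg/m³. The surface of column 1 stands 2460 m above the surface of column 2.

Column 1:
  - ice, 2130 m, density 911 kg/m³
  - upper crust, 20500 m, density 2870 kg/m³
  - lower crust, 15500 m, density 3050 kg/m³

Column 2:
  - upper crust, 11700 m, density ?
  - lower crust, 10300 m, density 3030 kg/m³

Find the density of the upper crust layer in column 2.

Take the compensation level at the base of the deeper column (depth z_c below the surface of column 1) and equate Σ ρ_i t_i down to z_c; mantle fills any gap and the z_c terms cancel.
Column 1: 2130×911 + 20500×2870 + 15500×3050 + (z_c − 38130)×3250
Column 2: 2460×0 + 11700×ρ + 10300×3030 + (z_c − 2460 − 22000)×3250
The z_c×3250 term appears on both sides and cancels. Collect the known terms of each column as K = Σ(ρt)_known − 3250 × (depth of known layers): K_1 = 108050430 − 3250×38130 = −15872070; K_2 = 31209000 − 3250×(2460 + 22000) = −48286000.
Balance: K_1 = K_2 + 11700×ρ, so ρ = (K_1 − K_2)/11700 = 32413900/11700 = 2770 kg/m³.

2770 kg/m³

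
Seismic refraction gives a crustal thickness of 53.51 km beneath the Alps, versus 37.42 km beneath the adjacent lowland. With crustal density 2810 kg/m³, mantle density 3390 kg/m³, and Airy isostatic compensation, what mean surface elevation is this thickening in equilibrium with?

2.75 km

Excess crust Δ = 53.51 km − 37.42 km = 16.09 km, split between elevation h and root r with h + r = Δ.
Airy balance ρ_c h = (ρ_m − ρ_c) r gives r = h ρ_c/(ρ_m − ρ_c), so h (1 + ρ_c/(ρ_m − ρ_c)) = Δ, i.e. h = Δ (ρ_m − ρ_c)/ρ_m.
h = 16.09 km × 580/3390 = 2.75 km.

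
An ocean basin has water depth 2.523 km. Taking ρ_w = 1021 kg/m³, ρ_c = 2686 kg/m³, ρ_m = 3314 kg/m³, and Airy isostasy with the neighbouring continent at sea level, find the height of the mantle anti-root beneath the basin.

For local isostatic compensation: replacing crust with seawater at the top is compensated by replacing crust with mantle at the base: d (ρ_c − ρ_w) = a (ρ_m − ρ_c).
a = d (ρ_c − ρ_w)/(ρ_m − ρ_c) = 2.523 km × 1665/628 = 6.69 km.

6.69 km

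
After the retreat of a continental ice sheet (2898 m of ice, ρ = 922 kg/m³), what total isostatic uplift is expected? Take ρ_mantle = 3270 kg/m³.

Removing the load lets mantle flow back in; uplift u satisfies ρ_ice t = ρ_m u.
u = t ρ_ice/ρ_m = 2898 m × 922/3270 = 817 m.

817 m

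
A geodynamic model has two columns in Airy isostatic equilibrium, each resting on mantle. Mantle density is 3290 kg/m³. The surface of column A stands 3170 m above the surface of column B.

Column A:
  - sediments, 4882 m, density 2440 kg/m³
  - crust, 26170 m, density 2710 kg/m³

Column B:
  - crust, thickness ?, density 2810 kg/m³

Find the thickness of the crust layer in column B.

18500 m

Take the compensation level at the base of the deeper column (depth z_c below the surface of column A) and equate Σ ρ_i t_i down to z_c; mantle fills any gap and the z_c terms cancel.
Column A: 4882×2440 + 26170×2710 + (z_c − 31052)×3290
Column B: 3170×0 + x×2810 + (z_c − 3170 − 0 − x)×3290
The z_c×3290 term appears on both sides and cancels. Collect the known terms of each column as K = Σ(ρt)_known − 3290 × (depth of known layers): K_A = 82832780 − 3290×31052 = −19328300; K_B = 0 − 3290×(3170 + 0) = −10429300.
Balance: K_A = K_B − x×(3290 − 2810), so x = (K_B − K_A)/(3290 − 2810) = 8899000/480 = 18500 m.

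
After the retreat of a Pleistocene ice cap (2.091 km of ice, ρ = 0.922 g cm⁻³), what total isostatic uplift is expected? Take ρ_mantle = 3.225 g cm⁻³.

Removing the load lets mantle flow back in; uplift u satisfies ρ_ice t = ρ_m u.
u = t ρ_ice/ρ_m = 2.091 km × 0.922/3.225 = 0.598 km.

0.598 km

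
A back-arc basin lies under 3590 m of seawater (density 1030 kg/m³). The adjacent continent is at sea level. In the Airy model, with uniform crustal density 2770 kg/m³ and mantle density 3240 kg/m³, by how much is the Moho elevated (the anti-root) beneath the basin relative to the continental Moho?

Equating mass per unit area of the two columns: replacing crust with seawater at the top is compensated by replacing crust with mantle at the base: d (ρ_c − ρ_w) = a (ρ_m − ρ_c).
a = d (ρ_c − ρ_w)/(ρ_m − ρ_c) = 3590 m × 1740/470 = 13300 m.

13300 m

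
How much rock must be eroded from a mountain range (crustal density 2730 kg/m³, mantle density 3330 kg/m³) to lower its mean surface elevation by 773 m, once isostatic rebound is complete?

4290 m

Net drop Δ = e − u = e − e ρ_c/ρ_m = e (ρ_m − ρ_c)/ρ_m.
e = Δ ρ_m/(ρ_m − ρ_c) = 773 m × 3330/600 = 4290 m.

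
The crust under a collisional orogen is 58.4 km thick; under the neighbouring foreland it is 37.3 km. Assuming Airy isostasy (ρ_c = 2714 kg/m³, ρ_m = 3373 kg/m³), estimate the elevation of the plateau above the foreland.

Excess crust Δ = 58.4 km − 37.3 km = 21.1 km, split between elevation h and root r with h + r = Δ.
Airy balance ρ_c h = (ρ_m − ρ_c) r gives r = h ρ_c/(ρ_m − ρ_c), so h (1 + ρ_c/(ρ_m − ρ_c)) = Δ, i.e. h = Δ (ρ_m − ρ_c)/ρ_m.
h = 21.1 km × 659/3373 = 4.12 km.

4.12 km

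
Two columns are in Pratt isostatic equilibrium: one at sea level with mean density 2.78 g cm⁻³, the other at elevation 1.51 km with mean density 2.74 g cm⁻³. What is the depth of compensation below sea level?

ρ_ref D = ρ (D + h) → D (ρ_ref − ρ) = ρ h.
D = ρ h/(ρ_ref − ρ) = 2.74 × 1.51 km/(2.78 − 2.74) = 103 km.

103 km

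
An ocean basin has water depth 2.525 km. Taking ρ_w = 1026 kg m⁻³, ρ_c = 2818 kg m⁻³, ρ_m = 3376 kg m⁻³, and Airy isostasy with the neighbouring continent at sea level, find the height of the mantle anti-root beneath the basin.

By Archimedes' principle applied to the lithosphere: replacing crust with seawater at the top is compensated by replacing crust with mantle at the base: d (ρ_c − ρ_w) = a (ρ_m − ρ_c).
a = d (ρ_c − ρ_w)/(ρ_m − ρ_c) = 2.525 km × 1792/558 = 8.11 km.

8.11 km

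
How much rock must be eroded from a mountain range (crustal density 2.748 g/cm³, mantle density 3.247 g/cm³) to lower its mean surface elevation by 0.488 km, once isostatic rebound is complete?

Net drop Δ = e − u = e − e ρ_c/ρ_m = e (ρ_m − ρ_c)/ρ_m.
e = Δ ρ_m/(ρ_m − ρ_c) = 0.488 km × 3.247/0.499 = 3.18 km.

3.18 km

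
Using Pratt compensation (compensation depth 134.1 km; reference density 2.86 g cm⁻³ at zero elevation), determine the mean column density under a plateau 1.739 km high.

2.82 g cm⁻³

Pratt balance: ρ_ref D = ρ (D + h).
ρ = ρ_ref D/(D + h) = 2.86 × 134.1 km/(134.1 km + 1.739 km) = 2.82 g cm⁻³.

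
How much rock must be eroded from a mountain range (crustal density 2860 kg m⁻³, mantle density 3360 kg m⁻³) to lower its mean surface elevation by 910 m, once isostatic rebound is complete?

6120 m

Net drop Δ = e − u = e − e ρ_c/ρ_m = e (ρ_m − ρ_c)/ρ_m.
e = Δ ρ_m/(ρ_m − ρ_c) = 910 m × 3360/500 = 6120 m.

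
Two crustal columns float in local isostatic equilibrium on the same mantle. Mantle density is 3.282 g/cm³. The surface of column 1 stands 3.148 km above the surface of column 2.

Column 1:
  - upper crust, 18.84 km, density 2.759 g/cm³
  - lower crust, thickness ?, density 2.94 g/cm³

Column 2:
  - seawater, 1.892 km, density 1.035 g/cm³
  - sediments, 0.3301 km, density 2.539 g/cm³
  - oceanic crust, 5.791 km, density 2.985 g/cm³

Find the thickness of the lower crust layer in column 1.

Take the compensation level at the base of the deeper column (depth z_c below the surface of column 1) and equate Σ ρ_i t_i down to z_c; mantle fills any gap and the z_c terms cancel.
Column 1: 18.84×2.759 + x×2.94 + (z_c − 18.84 − x)×3.282
Column 2: 3.148×0 + 1.892×1.035 + 0.3301×2.539 + 5.791×2.985 + (z_c − 3.148 − 8.0131)×3.282
The z_c×3.282 term appears on both sides and cancels. Collect the known terms of each column as K = Σ(ρt)_known − 3.282 × (depth of known layers): K_1 = 51.97956 − 3.282×18.84 = −9.85332; K_2 = 20.0824789 − 3.282×(3.148 + 8.0131) = −16.5482513.
Balance: K_1 − x×(3.282 − 2.94) = K_2, so x = (K_1 − K_2)/(3.282 − 2.94) = 6.69493/0.342 = 19.6 km.

19.6 km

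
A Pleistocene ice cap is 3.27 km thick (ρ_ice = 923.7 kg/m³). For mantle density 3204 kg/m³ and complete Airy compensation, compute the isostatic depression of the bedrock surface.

For local isostatic compensation: the ice load ρ_ice t is balanced by mantle displaced below, ρ_m s.
s = t ρ_ice / ρ_m = 3.27 km × 923.7/3204 = 0.943 km.

0.943 km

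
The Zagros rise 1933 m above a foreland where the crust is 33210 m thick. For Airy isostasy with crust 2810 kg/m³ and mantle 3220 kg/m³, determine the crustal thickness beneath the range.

48400 m

Root depth r = h ρ_c / (ρ_m − ρ_c) = 1933 m × 2810 / 410 = 13250 m.
Total thickness = T + h + r = 33210 m + 1933 m + 13250 m = 48400 m.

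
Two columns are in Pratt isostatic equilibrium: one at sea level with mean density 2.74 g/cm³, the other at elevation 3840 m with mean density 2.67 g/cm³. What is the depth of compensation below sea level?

ρ_ref D = ρ (D + h) → D (ρ_ref − ρ) = ρ h.
D = ρ h/(ρ_ref − ρ) = 2.67 × 3840 m/(2.74 − 2.67) = 146000 m.

146000 m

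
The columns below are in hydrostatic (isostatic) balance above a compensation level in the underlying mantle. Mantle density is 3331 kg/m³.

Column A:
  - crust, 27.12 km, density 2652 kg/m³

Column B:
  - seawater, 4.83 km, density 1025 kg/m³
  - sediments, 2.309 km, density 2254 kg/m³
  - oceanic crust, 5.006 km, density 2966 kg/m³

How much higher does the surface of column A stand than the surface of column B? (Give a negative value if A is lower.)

For any compensation level in the mantle, the mantle terms cancel and isostasy reduces to e = (Σt_A − Σt_B) − (Σ(ρt)_A − Σ(ρt)_B) / ρ_m.
Σt_A = 27.12 km; Σt_B = 12.145 km; Σ(ρt)_A = 71922.24; Σ(ρt)_B = 25003.032 (in km·kg/m³).
e = (27.12 − 12.145) − (71922.24 − 25003.032) / 3331 = 0.889 km.

0.889 km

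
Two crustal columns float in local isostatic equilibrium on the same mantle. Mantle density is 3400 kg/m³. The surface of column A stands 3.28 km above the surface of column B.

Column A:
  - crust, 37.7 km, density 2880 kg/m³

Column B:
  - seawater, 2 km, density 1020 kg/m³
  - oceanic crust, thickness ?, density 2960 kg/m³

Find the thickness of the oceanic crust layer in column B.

8.39 km

Take the compensation level at the base of the deeper column (depth z_c below the surface of column A) and equate Σ ρ_i t_i down to z_c; mantle fills any gap and the z_c terms cancel.
Column A: 37.7×2880 + (z_c − 37.7)×3400
Column B: 3.28×0 + 2×1020 + x×2960 + (z_c − 3.28 − 2 − x)×3400
The z_c×3400 term appears on both sides and cancels. Collect the known terms of each column as K = Σ(ρt)_known − 3400 × (depth of known layers): K_A = 108576 − 3400×37.7 = −19604; K_B = 2040 − 3400×(3.28 + 2) = −15912.
Balance: K_A = K_B − x×(3400 − 2960), so x = (K_B − K_A)/(3400 − 2960) = 3692/440 = 8.39 km.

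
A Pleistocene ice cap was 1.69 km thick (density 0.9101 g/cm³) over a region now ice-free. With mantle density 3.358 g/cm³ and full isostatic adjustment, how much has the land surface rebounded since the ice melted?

0.458 km

Removing the load lets mantle flow back in; uplift u satisfies ρ_ice t = ρ_m u.
u = t ρ_ice/ρ_m = 1.69 km × 0.9101/3.358 = 0.458 km.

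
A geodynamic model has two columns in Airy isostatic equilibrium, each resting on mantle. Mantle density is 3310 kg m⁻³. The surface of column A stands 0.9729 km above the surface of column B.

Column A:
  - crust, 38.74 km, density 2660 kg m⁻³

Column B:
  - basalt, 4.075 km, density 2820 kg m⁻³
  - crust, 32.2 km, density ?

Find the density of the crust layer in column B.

Take the compensation level at the base of the deeper column (depth z_c below the surface of column A) and equate Σ ρ_i t_i down to z_c; mantle fills any gap and the z_c terms cancel.
Column A: 38.74×2660 + (z_c − 38.74)×3310
Column B: 0.9729×0 + 4.075×2820 + 32.2×ρ + (z_c − 0.9729 − 36.275)×3310
The z_c×3310 term appears on both sides and cancels. Collect the known terms of each column as K = Σ(ρt)_known − 3310 × (depth of known layers): K_A = 103048.4 − 3310×38.74 = −25181; K_B = 11491.5 − 3310×(0.9729 + 36.275) = −111799.049.
Balance: K_A = K_B + 32.2×ρ, so ρ = (K_A − K_B)/32.2 = 86618/32.2 = 2690 kg m⁻³.

2690 kg m⁻³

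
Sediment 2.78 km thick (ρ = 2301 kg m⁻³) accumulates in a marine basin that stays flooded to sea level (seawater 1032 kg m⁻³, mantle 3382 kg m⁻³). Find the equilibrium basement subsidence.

Submarine loading: the sediment displaces seawater, and the subsidence is in turn flooded, so s (ρ_m − ρ_w) = t (ρ_sed − ρ_w).
s = 2.78 km × (2301 − 1032) / (3382 − 1032) = 1.5 km.

1.5 km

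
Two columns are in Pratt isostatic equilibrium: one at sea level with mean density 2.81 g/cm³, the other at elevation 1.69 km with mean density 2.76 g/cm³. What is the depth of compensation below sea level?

93.3 km

ρ_ref D = ρ (D + h) → D (ρ_ref − ρ) = ρ h.
D = ρ h/(ρ_ref − ρ) = 2.76 × 1.69 km/(2.81 − 2.76) = 93.3 km.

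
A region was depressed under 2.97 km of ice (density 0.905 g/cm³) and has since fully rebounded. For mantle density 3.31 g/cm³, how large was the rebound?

0.812 km

Removing the load lets mantle flow back in; uplift u satisfies ρ_ice t = ρ_m u.
u = t ρ_ice/ρ_m = 2.97 km × 0.905/3.31 = 0.812 km.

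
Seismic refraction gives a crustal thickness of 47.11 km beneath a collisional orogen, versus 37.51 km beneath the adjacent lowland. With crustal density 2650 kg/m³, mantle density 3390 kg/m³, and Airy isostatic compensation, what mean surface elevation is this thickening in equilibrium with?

Excess crust Δ = 47.11 km − 37.51 km = 9.6 km, split between elevation h and root r with h + r = Δ.
Airy balance ρ_c h = (ρ_m − ρ_c) r gives r = h ρ_c/(ρ_m − ρ_c), so h (1 + ρ_c/(ρ_m − ρ_c)) = Δ, i.e. h = Δ (ρ_m − ρ_c)/ρ_m.
h = 9.6 km × 740/3390 = 2.1 km.

2.1 km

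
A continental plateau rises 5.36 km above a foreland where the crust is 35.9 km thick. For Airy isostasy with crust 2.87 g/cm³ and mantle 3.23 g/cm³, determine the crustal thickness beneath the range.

Root depth r = h ρ_c / (ρ_m − ρ_c) = 5.36 km × 2.87 / 0.36 = 42.73 km.
Total thickness = T + h + r = 35.9 km + 5.36 km + 42.73 km = 84 km.

84 km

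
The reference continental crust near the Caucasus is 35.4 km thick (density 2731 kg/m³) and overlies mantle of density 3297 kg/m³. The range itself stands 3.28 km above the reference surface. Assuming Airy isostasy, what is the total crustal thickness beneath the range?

Root depth r = h ρ_c / (ρ_m − ρ_c) = 3.28 km × 2731 / 566 = 15.83 km.
Total thickness = T + h + r = 35.4 km + 3.28 km + 15.83 km = 54.5 km.

54.5 km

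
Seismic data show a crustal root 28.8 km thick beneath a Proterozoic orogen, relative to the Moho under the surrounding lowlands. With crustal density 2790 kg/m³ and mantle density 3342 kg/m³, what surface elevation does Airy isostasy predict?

By Archimedes' principle applied to the lithosphere: ρ_c h = (ρ_m − ρ_c) r.
h = r (ρ_m − ρ_c) / ρ_c = 28.8 km × (3342 − 2790) / 2790 = 5.7 km.

5.7 km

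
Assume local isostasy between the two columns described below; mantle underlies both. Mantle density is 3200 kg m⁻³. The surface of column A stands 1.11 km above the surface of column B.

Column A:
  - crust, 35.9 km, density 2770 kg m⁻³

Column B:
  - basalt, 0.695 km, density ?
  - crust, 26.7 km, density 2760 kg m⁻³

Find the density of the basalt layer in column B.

3000 kg m⁻³

Take the compensation level at the base of the deeper column (depth z_c below the surface of column A) and equate Σ ρ_i t_i down to z_c; mantle fills any gap and the z_c terms cancel.
Column A: 35.9×2770 + (z_c − 35.9)×3200
Column B: 1.11×0 + 0.695×ρ + 26.7×2760 + (z_c − 1.11 − 27.395)×3200
The z_c×3200 term appears on both sides and cancels. Collect the known terms of each column as K = Σ(ρt)_known − 3200 × (depth of known layers): K_A = 99443 − 3200×35.9 = −15437; K_B = 73692 − 3200×(1.11 + 27.395) = −17524.
Balance: K_A = K_B + 0.695×ρ, so ρ = (K_A − K_B)/0.695 = 2087/0.695 = 3000 kg m⁻³.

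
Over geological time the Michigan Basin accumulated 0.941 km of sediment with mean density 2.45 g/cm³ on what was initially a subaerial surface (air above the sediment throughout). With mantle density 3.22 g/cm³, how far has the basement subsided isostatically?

0.716 km

Subaerial load: s = t ρ_sed / ρ_m = 0.941 km × 2.45/3.22 = 0.716 km.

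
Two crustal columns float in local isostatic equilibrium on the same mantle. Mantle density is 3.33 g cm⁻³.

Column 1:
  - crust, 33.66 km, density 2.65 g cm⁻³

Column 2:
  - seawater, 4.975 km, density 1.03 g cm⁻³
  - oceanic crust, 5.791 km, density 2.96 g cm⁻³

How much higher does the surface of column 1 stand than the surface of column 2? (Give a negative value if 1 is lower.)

2.79 km

For any compensation level in the mantle, the mantle terms cancel and isostasy reduces to e = (Σt_1 − Σt_2) − (Σ(ρt)_1 − Σ(ρt)_2) / ρ_m.
Σt_1 = 33.66 km; Σt_2 = 10.766 km; Σ(ρt)_1 = 89.199; Σ(ρt)_2 = 22.26561 (in km·g cm⁻³).
e = (33.66 − 10.766) − (89.199 − 22.26561) / 3.33 = 2.79 km.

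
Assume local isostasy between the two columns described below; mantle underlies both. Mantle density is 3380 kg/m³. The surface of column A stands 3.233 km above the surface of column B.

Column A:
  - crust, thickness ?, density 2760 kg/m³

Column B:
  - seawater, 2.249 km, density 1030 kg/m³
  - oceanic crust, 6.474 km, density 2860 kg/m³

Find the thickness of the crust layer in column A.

Take the compensation level at the base of the deeper column (depth z_c below the surface of column A) and equate Σ ρ_i t_i down to z_c; mantle fills any gap and the z_c terms cancel.
Column A: x×2760 + (z_c − 0 − x)×3380
Column B: 3.233×0 + 2.249×1030 + 6.474×2860 + (z_c − 3.233 − 8.723)×3380
The z_c×3380 term appears on both sides and cancels. Collect the known terms of each column as K = Σ(ρt)_known − 3380 × (depth of known layers): K_A = 0 − 3380×0 = 0; K_B = 20832.11 − 3380×(3.233 + 8.723) = −19579.17.
Balance: K_A − x×(3380 − 2760) = K_B, so x = (K_A − K_B)/(3380 − 2760) = 19579.2/620 = 31.6 km.

31.6 km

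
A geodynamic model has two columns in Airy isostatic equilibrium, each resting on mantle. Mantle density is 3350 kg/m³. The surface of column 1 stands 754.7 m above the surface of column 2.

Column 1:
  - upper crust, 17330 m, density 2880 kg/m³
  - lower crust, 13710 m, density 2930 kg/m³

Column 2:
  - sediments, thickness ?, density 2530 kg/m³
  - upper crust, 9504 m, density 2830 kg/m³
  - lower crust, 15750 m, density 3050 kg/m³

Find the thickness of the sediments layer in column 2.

2080 m

Take the compensation level at the base of the deeper column (depth z_c below the surface of column 1) and equate Σ ρ_i t_i down to z_c; mantle fills any gap and the z_c terms cancel.
Column 1: 17330×2880 + 13710×2930 + (z_c − 31040)×3350
Column 2: 754.7×0 + x×2530 + 9504×2830 + 15750×3050 + (z_c − 754.7 − 25254 − x)×3350
The z_c×3350 term appears on both sides and cancels. Collect the known terms of each column as K = Σ(ρt)_known − 3350 × (depth of known layers): K_1 = 90080700 − 3350×31040 = −13903300; K_2 = 74933820 − 3350×(754.7 + 25254) = −12195325.
Balance: K_1 = K_2 − x×(3350 − 2530), so x = (K_2 − K_1)/(3350 − 2530) = 1707980/820 = 2080 m.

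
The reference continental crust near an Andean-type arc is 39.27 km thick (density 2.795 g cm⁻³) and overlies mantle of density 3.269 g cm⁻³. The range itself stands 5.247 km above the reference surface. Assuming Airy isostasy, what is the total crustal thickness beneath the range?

Root depth r = h ρ_c / (ρ_m − ρ_c) = 5.247 km × 2.795 / 0.474 = 30.94 km.
Total thickness = T + h + r = 39.27 km + 5.247 km + 30.94 km = 75.5 km.

75.5 km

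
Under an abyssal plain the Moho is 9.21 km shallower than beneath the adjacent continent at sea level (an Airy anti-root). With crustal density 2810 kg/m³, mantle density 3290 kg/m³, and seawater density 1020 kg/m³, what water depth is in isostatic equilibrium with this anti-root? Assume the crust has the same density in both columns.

Replacing a thickness d of crust by seawater at the top must be balanced by replacing crust with mantle at the base: d (ρ_c − ρ_w) = a (ρ_m − ρ_c).
d = a (ρ_m − ρ_c)/(ρ_c − ρ_w) = 9.21 km × 480/1790 = 2.47 km.

2.47 km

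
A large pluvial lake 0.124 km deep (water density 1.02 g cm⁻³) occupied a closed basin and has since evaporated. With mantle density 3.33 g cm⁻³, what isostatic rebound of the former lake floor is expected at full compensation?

0.038 km

u = d ρ_w/ρ_m = 0.124 km × 1.02/3.33 = 0.038 km.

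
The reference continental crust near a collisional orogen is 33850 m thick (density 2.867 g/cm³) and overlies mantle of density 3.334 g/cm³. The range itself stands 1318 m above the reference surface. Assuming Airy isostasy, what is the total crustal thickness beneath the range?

43300 m

Root depth r = h ρ_c / (ρ_m − ρ_c) = 1318 m × 2.867 / 0.467 = 8091 m.
Total thickness = T + h + r = 33850 m + 1318 m + 8091 m = 43300 m.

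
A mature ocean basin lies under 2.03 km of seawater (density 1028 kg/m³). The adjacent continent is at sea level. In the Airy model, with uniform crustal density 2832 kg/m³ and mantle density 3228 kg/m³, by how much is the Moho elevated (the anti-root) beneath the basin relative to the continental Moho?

9.25 km

Equating mass per unit area of the two columns: replacing crust with seawater at the top is compensated by replacing crust with mantle at the base: d (ρ_c − ρ_w) = a (ρ_m − ρ_c).
a = d (ρ_c − ρ_w)/(ρ_m − ρ_c) = 2.03 km × 1804/396 = 9.25 km.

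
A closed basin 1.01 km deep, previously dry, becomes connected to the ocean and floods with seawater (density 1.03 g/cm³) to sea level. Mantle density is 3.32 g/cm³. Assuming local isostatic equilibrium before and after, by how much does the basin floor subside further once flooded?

0.454 km

After flooding the water column is d + s deep. Its weight must equal the weight of mantle displaced by the extra subsidence s: (d + s) ρ_w = s ρ_m.
s = d ρ_w / (ρ_m − ρ_w) = 1.01 km × 1.03/(3.32 − 1.03) = 0.454 km.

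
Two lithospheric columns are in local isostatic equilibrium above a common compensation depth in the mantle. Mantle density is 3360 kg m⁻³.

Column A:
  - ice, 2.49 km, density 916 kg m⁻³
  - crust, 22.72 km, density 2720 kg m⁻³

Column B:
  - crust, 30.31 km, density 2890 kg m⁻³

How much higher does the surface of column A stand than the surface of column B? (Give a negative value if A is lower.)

1.9 km

For any compensation level in the mantle, the mantle terms cancel and isostasy reduces to e = (Σt_A − Σt_B) − (Σ(ρt)_A − Σ(ρt)_B) / ρ_m.
Σt_A = 25.21 km; Σt_B = 30.31 km; Σ(ρt)_A = 64079.24; Σ(ρt)_B = 87595.9 (in km·kg m⁻³).
e = (25.21 − 30.31) − (64079.24 − 87595.9) / 3360 = 1.9 km.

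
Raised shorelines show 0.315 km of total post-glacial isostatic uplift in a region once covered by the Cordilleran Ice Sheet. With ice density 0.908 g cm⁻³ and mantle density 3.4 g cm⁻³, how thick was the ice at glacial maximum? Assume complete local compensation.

1.18 km

u = t ρ_ice/ρ_m → t = u ρ_m/ρ_ice = 0.315 km × 3.4/0.908 = 1.18 km.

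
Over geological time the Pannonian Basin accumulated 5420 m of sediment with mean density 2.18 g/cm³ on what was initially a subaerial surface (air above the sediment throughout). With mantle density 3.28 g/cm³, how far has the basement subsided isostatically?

3600 m

Subaerial load: s = t ρ_sed / ρ_m = 5420 m × 2.18/3.28 = 3600 m.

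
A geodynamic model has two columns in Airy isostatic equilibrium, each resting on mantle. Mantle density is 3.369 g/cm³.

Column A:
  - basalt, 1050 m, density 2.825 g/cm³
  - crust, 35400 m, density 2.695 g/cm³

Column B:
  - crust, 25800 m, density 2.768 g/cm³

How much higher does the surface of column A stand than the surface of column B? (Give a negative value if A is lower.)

2650 m

For any compensation level in the mantle, the mantle terms cancel and isostasy reduces to e = (Σt_A − Σt_B) − (Σ(ρt)_A − Σ(ρt)_B) / ρ_m.
Σt_A = 36450 m; Σt_B = 25800 m; Σ(ρt)_A = 98369.25; Σ(ρt)_B = 71414.4 (in m·g/cm³).
e = (36450 − 25800) − (98369.25 − 71414.4) / 3.369 = 2650 m.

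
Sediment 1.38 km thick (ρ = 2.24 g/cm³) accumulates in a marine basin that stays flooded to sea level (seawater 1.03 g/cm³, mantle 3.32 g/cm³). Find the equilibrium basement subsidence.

0.729 km

Submarine loading: the sediment displaces seawater, and the subsidence is in turn flooded, so s (ρ_m − ρ_w) = t (ρ_sed − ρ_w).
s = 1.38 km × (2.24 − 1.03) / (3.32 − 1.03) = 0.729 km.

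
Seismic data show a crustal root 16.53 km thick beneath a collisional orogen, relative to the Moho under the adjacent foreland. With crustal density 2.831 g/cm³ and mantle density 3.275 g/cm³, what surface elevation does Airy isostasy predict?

2.59 km

For local isostatic compensation: ρ_c h = (ρ_m − ρ_c) r.
h = r (ρ_m − ρ_c) / ρ_c = 16.53 km × (3.275 − 2.831) / 2.831 = 2.59 km.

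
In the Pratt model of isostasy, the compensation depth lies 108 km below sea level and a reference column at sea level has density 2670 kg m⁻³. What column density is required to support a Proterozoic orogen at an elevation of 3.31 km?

Pratt balance: ρ_ref D = ρ (D + h).
ρ = ρ_ref D/(D + h) = 2670 × 108 km/(108 km + 3.31 km) = 2590 kg m⁻³.

2590 kg m⁻³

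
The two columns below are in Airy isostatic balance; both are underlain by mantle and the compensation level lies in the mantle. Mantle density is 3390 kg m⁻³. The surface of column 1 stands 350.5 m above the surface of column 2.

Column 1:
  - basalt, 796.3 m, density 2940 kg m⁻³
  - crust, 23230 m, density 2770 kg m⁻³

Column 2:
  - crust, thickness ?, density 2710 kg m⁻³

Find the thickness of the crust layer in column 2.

Take the compensation level at the base of the deeper column (depth z_c below the surface of column 1) and equate Σ ρ_i t_i down to z_c; mantle fills any gap and the z_c terms cancel.
Column 1: 796.3×2940 + 23230×2770 + (z_c − 24026.3)×3390
Column 2: 350.5×0 + x×2710 + (z_c − 350.5 − 0 − x)×3390
The z_c×3390 term appears on both sides and cancels. Collect the known terms of each column as K = Σ(ρt)_known − 3390 × (depth of known layers): K_1 = 66688222 − 3390×24026.3 = −14760935; K_2 = 0 − 3390×(350.5 + 0) = −1188195.
Balance: K_1 = K_2 − x×(3390 − 2710), so x = (K_2 − K_1)/(3390 − 2710) = 13572700/680 = 20000 m.

20000 m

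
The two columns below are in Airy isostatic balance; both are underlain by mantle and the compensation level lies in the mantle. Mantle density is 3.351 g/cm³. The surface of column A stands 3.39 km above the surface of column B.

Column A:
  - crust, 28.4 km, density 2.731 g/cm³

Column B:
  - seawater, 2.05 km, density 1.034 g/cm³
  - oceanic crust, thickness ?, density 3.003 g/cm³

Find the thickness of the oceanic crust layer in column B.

4.31 km

Take the compensation level at the base of the deeper column (depth z_c below the surface of column A) and equate Σ ρ_i t_i down to z_c; mantle fills any gap and the z_c terms cancel.
Column A: 28.4×2.731 + (z_c − 28.4)×3.351
Column B: 3.39×0 + 2.05×1.034 + x×3.003 + (z_c − 3.39 − 2.05 − x)×3.351
The z_c×3.351 term appears on both sides and cancels. Collect the known terms of each column as K = Σ(ρt)_known − 3.351 × (depth of known layers): K_A = 77.5604 − 3.351×28.4 = −17.608; K_B = 2.1197 − 3.351×(3.39 + 2.05) = −16.10974.
Balance: K_A = K_B − x×(3.351 − 3.003), so x = (K_B − K_A)/(3.351 − 3.003) = 1.49826/0.348 = 4.31 km.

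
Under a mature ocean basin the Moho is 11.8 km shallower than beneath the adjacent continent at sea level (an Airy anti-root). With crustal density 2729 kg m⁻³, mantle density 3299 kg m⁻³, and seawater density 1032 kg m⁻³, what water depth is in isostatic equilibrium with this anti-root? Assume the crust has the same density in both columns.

3.96 km

Replacing a thickness d of crust by seawater at the top must be balanced by replacing crust with mantle at the base: d (ρ_c − ρ_w) = a (ρ_m − ρ_c).
d = a (ρ_m − ρ_c)/(ρ_c − ρ_w) = 11.8 km × 570/1697 = 3.96 km.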